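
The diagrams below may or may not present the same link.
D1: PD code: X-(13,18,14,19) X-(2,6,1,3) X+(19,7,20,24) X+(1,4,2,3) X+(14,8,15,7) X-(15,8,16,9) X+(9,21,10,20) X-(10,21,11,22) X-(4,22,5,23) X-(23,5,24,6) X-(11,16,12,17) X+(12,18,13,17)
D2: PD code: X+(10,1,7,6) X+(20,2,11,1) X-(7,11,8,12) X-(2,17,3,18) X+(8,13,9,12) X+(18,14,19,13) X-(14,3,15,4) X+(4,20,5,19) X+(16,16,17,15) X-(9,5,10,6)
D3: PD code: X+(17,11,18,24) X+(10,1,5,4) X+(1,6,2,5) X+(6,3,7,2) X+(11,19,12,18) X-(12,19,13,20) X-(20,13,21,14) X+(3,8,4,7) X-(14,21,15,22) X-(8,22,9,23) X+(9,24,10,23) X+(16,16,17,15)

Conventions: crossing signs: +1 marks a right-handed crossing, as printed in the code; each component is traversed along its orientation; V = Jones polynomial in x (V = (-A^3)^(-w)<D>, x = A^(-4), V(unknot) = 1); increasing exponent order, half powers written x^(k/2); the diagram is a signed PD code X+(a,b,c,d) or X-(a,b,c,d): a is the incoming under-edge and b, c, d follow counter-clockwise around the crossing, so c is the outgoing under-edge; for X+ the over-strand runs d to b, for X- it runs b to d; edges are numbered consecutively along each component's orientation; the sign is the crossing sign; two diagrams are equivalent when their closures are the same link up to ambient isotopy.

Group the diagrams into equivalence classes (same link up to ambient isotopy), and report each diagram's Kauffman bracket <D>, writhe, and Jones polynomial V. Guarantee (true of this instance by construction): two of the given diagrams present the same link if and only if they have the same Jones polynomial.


classes: {D1} | {D2} | {D3}
V(D1) = x^-3 + x^-2 + x^-1 + 1  [12 crossings, <D> = A^-6 + A^-2 + A^2 + A^6, w = -2]
V(D2) = x^-2 + 1 + x + x^2 + x^3 - x^4  (w +2, c 10, <D> = -A^-10 + A^-6 + A^-2 + A^2 + A^6 + A^14)
V(D3) = x + x^2 + x^3 + x^6  (w +4, c 12, <D> = A^-12 + 1 + A^4 + A^8)
insight: comparing 3 Jones polynomials yields 3 groups


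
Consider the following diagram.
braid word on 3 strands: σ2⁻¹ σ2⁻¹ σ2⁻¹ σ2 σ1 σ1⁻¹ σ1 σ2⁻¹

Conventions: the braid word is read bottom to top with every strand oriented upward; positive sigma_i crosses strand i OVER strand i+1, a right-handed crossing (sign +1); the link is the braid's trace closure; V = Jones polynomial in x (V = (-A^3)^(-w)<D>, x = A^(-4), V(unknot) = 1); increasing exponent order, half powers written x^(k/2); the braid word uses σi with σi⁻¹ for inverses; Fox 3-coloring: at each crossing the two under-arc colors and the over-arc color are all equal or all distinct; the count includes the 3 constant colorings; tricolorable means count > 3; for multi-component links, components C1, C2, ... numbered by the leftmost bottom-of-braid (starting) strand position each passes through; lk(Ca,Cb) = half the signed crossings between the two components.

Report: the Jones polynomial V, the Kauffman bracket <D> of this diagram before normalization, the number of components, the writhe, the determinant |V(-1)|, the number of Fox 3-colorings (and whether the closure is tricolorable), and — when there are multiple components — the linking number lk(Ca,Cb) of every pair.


V = -x^-4 + x^-3 + x^-1
<D> = A^-2 + A^6 - A^10 (w = -2)
1 component over 8 crossings, w = -2
9 Fox colorings among 3^8, |V(-1)| = 3: tricolorable
why: w = -2 (over 8 crossings) is diagram-only; (-A^3)^(2) removes it from V


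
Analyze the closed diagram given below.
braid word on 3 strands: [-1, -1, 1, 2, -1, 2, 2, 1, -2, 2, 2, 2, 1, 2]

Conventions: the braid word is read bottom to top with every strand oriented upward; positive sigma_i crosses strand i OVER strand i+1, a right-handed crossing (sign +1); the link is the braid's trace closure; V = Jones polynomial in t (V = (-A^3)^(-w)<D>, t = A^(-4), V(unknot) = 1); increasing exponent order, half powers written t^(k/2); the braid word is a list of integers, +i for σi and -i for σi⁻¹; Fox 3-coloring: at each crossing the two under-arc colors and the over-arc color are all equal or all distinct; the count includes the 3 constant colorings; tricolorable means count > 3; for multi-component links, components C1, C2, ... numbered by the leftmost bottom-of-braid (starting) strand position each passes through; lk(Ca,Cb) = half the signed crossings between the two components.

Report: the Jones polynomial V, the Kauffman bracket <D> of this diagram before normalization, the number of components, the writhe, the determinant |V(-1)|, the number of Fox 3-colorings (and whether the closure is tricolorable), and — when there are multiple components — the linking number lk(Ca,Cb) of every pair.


V = t^2 + 2t^4 - 2t^5 + t^6 - 2t^7 + t^8
<D> = A^-14 - 2A^-10 + A^-6 - 2A^-2 + 2A^2 + A^10 (w = +6)
1 component over 14 crossings, w = +6
27 Fox colorings among 3^14, |V(-1)| = 9: tricolorable
why: the word shrinks to σ1⁻¹ σ2 σ1⁻¹ σ2 σ2 σ1 σ2 σ2 σ1 σ2 after cancelling


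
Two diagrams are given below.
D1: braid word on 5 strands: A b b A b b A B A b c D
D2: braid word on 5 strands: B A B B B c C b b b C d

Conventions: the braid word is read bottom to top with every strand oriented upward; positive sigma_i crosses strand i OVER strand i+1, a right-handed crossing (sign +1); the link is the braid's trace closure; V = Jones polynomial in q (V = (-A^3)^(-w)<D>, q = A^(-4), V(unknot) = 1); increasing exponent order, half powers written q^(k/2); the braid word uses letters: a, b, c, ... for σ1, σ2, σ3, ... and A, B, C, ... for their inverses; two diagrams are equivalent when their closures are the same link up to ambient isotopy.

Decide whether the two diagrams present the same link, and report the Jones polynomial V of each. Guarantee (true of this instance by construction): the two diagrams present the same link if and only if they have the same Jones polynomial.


same link: no
V(D1) = -q^-3 + 2q^-2 - 2q^-1 + 3 - 2q + 2q^2 - q^3  [12 crossings, <D> = -A^-12 + 2A^-8 - 2A^-4 + 3 - 2A^4 + 2A^8 - A^12, w = 0]
D2 (bracket A^-6; 12 crossings at w = -2): V = 1
note: 2 values of V(q) split the 2 diagrams


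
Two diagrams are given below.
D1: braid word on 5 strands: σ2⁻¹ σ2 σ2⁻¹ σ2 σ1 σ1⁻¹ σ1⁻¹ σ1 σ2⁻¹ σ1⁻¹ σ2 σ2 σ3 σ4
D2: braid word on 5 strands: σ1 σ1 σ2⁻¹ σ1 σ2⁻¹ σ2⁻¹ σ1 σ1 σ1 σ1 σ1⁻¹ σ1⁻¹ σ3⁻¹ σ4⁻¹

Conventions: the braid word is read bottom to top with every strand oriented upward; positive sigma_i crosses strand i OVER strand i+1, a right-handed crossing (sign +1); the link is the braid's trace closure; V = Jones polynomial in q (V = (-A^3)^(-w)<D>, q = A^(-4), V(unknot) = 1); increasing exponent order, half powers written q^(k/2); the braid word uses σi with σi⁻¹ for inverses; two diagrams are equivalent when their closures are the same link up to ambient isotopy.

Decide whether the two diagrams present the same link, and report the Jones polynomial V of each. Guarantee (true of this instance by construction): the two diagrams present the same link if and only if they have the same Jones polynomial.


equivalent: no
D1 (bracket A^6; 14 crossings at w = +2): V = 1
V(D2) = -q^-2 + 2q^-1 - 2 + 4q - 4q^2 + 4q^3 - 3q^4 + 2q^5 - q^6  (w 0, c 14, <D> = -A^-24 + 2A^-20 - 3A^-16 + 4A^-12 - 4A^-8 + 4A^-4 - 2 + 2A^4 - A^8)
key observation: comparing 2 Jones polynomials yields 2 groups


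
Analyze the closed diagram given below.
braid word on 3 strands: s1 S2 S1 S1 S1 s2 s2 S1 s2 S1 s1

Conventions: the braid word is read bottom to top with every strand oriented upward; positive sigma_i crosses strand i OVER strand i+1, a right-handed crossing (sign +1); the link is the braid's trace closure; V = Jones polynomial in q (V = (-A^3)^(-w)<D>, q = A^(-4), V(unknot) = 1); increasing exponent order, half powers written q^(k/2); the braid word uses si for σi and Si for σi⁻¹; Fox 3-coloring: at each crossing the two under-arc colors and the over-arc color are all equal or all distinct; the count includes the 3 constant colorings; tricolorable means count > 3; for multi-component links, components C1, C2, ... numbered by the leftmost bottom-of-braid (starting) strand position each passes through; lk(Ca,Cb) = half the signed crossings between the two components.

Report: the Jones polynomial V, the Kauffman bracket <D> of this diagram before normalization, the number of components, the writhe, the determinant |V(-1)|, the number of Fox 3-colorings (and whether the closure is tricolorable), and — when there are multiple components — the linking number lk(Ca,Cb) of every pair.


V(q) = -q^(-9/2) + 2q^(-7/2) - 4q^(-5/2) + 3q^(-3/2) - 4q^(-1/2) + 3q^(1/2) - 2q^(3/2) + q^(5/2)
bracket: -A^-13 + 2A^-9 - 3A^-5 + 4A^-1 - 3A^3 + 4A^7 - 2A^11 + A^15, w = -1
2 components, writhe -1, over 11 crossings
lk(C1,C2) = -2
det 20, colorings 3 of 3^11 — not tricolorable
observation: summing lk over 1 pair gives -2


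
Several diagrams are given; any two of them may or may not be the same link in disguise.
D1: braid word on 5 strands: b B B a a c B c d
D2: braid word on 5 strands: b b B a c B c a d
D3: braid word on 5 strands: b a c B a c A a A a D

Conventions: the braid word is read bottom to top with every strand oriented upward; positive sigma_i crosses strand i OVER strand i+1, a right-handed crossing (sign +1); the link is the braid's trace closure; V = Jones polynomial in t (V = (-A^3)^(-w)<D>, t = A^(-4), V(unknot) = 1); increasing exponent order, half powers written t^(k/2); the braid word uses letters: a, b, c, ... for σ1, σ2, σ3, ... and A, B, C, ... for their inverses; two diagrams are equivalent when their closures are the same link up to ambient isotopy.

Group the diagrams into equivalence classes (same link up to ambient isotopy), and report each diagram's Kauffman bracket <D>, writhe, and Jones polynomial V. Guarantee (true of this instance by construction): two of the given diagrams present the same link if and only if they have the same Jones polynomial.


equivalence classes: {D1} | {D2, D3}
D1 (bracket A^-9 - A^-5 + 2A^-1 - 2A^3 + 2A^7 - A^11 + A^15; 9 crossings at w = +3): V = -t^(-3/2) + t^(-1/2) - 2t^(1/2) + 2t^(3/2) - 2t^(5/2) + t^(7/2) - t^(9/2)
D2 (bracket A^-3 + A^5 - A^9 + A^13; 9 crossings at w = +5): V = -t^(1/2) + t^(3/2) - t^(5/2) - t^(9/2)
D3 (bracket A^-9 + A^-1 - A^3 + A^7; 11 crossings at w = +3): V = -t^(1/2) + t^(3/2) - t^(5/2) - t^(9/2)
key observation: V(t) takes 2 values over 3 diagrams, fixing the grouping


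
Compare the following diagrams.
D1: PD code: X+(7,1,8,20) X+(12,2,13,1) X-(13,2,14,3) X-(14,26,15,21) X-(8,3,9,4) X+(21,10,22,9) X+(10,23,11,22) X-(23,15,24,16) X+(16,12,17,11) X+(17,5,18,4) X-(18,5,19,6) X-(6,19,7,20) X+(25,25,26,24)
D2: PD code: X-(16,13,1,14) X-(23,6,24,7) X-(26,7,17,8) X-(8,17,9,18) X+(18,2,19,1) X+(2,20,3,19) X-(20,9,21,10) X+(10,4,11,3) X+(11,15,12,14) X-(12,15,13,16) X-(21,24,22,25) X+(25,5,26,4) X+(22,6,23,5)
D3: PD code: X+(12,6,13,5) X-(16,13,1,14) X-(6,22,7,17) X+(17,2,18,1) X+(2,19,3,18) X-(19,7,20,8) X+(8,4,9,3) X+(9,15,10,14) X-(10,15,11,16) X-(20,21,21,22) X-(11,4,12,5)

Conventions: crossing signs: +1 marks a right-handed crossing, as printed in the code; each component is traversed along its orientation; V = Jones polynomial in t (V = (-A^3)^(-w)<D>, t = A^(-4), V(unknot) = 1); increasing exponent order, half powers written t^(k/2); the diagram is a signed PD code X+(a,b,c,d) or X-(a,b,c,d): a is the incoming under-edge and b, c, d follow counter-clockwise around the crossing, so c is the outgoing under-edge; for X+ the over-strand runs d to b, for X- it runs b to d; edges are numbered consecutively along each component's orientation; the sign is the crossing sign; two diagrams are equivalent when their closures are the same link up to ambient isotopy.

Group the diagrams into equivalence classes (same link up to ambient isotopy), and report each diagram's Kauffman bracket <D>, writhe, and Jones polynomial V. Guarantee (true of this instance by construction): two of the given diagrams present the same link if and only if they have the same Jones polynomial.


equivalence classes: {D1, D2, D3}
D1 (bracket -A^-11 + 2A^-7 - A^-3 + 2A - A^5 + A^9; 13 crossings at w = +1): V = -t^(-3/2) + t^(-1/2) - 2t^(1/2) + t^(3/2) - 2t^(5/2) + t^(7/2)
V(D2) = -t^(-3/2) + t^(-1/2) - 2t^(1/2) + t^(3/2) - 2t^(5/2) + t^(7/2)  [13 crossings, <D> = -A^-17 + 2A^-13 - A^-9 + 2A^-5 - A^-1 + A^3, w = -1]
V(D3) = -t^(-3/2) + t^(-1/2) - 2t^(1/2) + t^(3/2) - 2t^(5/2) + t^(7/2)  (w -1, c 11, <D> = -A^-17 + 2A^-13 - A^-9 + 2A^-5 - A^-1 + A^3)
observation: all 3 diagrams share one V(t), hence one class


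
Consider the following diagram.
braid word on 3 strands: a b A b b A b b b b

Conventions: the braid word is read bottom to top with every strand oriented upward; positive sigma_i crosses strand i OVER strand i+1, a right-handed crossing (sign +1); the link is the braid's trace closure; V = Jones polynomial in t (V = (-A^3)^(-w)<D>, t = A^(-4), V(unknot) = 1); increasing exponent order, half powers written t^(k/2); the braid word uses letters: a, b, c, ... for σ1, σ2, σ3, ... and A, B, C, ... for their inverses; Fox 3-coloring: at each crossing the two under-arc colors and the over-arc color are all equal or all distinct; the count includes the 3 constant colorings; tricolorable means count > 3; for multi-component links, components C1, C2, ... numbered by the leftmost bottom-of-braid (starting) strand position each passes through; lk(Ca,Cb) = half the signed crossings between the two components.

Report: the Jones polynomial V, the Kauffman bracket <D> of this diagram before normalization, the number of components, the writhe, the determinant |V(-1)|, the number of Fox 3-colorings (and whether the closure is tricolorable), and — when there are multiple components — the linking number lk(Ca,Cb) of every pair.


V = t^2 + 2t^4 - 2t^5 + t^6 - 2t^7 + t^8
<D> = A^-14 - 2A^-10 + A^-6 - 2A^-2 + 2A^2 + A^10 (w = +6)
1 component over 10 crossings, w = +6
27 Fox colorings among 3^10, |V(-1)| = 9: tricolorable
why: w = +6 shifts under R1 moves; the (-A^3)^(-6) factor cancels that in V


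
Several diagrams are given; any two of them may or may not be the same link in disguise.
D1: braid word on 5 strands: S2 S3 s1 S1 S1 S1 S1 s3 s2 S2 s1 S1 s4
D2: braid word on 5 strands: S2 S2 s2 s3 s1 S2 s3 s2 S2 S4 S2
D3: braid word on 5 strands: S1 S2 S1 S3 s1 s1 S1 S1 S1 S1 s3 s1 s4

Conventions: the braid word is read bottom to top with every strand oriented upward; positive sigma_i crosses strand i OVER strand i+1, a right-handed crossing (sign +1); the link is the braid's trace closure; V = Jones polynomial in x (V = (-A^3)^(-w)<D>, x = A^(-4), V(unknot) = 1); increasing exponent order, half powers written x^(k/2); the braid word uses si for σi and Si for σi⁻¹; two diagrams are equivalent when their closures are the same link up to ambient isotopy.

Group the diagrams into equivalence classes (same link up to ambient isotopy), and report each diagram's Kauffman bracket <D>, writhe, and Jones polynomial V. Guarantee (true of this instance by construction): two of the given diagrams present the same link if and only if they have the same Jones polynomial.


grouping into links: {D1, D3} | {D2}
V(D1) = x^(-9/2) - x^(-5/2) - x^(-3/2) - x^(-1/2)  (w -3, c 13, <D> = A^-7 + A^-3 + A - A^9)
V(D2) = x^(-7/2) - 2x^(-5/2) + x^(-3/2) - 2x^(-1/2) + x^(1/2) - x^(3/2)  (w -1, c 11, <D> = A^-9 - A^-5 + 2A^-1 - A^3 + 2A^7 - A^11)
V(D3) = x^(-9/2) - x^(-5/2) - x^(-3/2) - x^(-1/2)  [13 crossings, <D> = A^-7 + A^-3 + A - A^9, w = -3]
why: 2 values of V(x) split the 3 diagrams


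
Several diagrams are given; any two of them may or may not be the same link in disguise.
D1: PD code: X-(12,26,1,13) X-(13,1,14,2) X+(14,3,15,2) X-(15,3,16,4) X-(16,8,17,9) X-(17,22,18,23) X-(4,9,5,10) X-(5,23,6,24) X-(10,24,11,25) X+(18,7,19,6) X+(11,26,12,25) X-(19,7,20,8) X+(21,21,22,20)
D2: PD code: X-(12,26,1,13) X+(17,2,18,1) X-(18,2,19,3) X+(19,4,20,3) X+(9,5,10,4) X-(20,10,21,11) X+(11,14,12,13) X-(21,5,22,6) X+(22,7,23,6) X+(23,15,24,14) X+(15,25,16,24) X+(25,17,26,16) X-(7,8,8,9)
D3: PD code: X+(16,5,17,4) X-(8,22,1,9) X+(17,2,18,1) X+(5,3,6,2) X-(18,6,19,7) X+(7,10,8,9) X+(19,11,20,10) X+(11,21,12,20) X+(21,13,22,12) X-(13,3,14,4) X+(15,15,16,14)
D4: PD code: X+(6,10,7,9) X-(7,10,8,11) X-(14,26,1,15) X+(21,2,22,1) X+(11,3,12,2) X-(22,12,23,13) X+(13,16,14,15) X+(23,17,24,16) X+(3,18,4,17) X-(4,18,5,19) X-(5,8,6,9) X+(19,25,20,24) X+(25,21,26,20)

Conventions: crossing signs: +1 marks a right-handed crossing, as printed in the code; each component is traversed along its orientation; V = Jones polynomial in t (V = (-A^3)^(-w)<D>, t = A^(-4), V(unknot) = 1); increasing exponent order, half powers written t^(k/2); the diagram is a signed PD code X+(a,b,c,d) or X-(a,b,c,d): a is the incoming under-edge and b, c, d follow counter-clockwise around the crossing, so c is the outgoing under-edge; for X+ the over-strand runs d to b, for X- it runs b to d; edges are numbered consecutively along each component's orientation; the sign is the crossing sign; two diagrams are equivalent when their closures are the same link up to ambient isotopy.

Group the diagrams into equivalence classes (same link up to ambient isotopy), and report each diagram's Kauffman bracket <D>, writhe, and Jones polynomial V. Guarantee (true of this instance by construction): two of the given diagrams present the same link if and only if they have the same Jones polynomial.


grouping into links: {D1} | {D2, D3, D4}
V(D1) = -t^(-11/2) + t^(-9/2) - t^(-7/2) - t^(-3/2)  (w -5, c 13, <D> = A^-9 + A^-1 - A^3 + A^7)
V(D2) = -t^(1/2) - t^(3/2) - t^(5/2) + t^(9/2)  [13 crossings, <D> = -A^-9 + A^-1 + A^3 + A^7, w = +3]
D3 (bracket -A^-3 + A^5 + A^9 + A^13; 11 crossings at w = +5): V = -t^(1/2) - t^(3/2) - t^(5/2) + t^(9/2)
V(D4) = -t^(1/2) - t^(3/2) - t^(5/2) + t^(9/2)  (w +3, c 13, <D> = -A^-9 + A^-1 + A^3 + A^7)
why: 2 values of V(t) split the 4 diagrams


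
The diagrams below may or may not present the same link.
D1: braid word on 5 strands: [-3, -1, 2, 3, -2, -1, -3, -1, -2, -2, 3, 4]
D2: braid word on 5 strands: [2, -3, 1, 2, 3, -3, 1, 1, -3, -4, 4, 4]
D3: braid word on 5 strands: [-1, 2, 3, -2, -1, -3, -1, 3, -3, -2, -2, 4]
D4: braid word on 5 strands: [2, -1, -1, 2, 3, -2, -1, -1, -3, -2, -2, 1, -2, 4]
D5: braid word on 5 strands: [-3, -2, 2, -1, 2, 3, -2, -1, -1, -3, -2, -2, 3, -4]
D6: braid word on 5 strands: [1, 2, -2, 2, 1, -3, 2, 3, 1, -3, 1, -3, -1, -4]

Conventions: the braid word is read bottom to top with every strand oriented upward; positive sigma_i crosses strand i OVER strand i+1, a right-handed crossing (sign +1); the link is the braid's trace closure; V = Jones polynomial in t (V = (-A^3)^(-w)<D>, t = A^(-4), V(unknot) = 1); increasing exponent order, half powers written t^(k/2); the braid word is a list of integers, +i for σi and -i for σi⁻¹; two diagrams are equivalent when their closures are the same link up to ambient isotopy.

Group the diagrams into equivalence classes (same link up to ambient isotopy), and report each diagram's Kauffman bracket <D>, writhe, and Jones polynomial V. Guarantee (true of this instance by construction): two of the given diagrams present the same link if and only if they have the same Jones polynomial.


equivalence classes: {D1, D3, D4, D5} | {D2, D6}
D1 (bracket A^-8 - A^-4 + 2 - A^4 + A^8 - A^12; 12 crossings at w = -4): V = -t^-6 + t^-5 - t^-4 + 2t^-3 - t^-2 + t^-1
V(D2) = t^-1 - 1 + 2t - 2t^2 + 2t^3 - 2t^4 + t^5  [12 crossings, <D> = A^-8 - 2A^-4 + 2 - 2A^4 + 2A^8 - A^12 + A^16, w = +4]
V(D3) = -t^-6 + t^-5 - t^-4 + 2t^-3 - t^-2 + t^-1  [12 crossings, <D> = A^-8 - A^-4 + 2 - A^4 + A^8 - A^12, w = -4]
D4 (bracket A^-8 - A^-4 + 2 - A^4 + A^8 - A^12; 14 crossings at w = -4): V = -t^-6 + t^-5 - t^-4 + 2t^-3 - t^-2 + t^-1
D5 (bracket A^-14 - A^-10 + 2A^-6 - A^-2 + A^2 - A^6; 14 crossings at w = -6): V = -t^-6 + t^-5 - t^-4 + 2t^-3 - t^-2 + t^-1
V(D6) = t^-1 - 1 + 2t - 2t^2 + 2t^3 - 2t^4 + t^5  (w +2, c 14, <D> = A^-14 - 2A^-10 + 2A^-6 - 2A^-2 + 2A^2 - A^6 + A^10)
observation: 2 values of V(t) split the 6 diagrams


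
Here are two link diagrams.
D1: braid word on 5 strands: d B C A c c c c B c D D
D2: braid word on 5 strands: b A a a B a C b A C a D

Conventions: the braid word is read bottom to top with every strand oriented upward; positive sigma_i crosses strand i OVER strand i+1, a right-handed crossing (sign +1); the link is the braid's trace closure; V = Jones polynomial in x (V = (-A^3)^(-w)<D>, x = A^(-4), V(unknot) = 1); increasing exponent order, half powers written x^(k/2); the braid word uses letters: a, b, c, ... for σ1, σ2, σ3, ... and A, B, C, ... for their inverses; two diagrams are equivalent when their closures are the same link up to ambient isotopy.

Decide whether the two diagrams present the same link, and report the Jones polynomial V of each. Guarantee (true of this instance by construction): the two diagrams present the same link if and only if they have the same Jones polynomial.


equivalent: no
D1 (bracket A^-20 - 2A^-16 + 2A^-12 - 2A^-8 + 2A^-4 - 1 + A^4; 12 crossings at w = 0): V = x^-1 - 1 + 2x - 2x^2 + 2x^3 - 2x^4 + x^5
V(D2) = x^-2 - x^-1 + 2 - 2x + x^2 - x^3 + x^4  [12 crossings, <D> = A^-16 - A^-12 + A^-8 - 2A^-4 + 2 - A^4 + A^8, w = 0]
observation: V(x) takes 2 values over 2 diagrams, fixing the grouping


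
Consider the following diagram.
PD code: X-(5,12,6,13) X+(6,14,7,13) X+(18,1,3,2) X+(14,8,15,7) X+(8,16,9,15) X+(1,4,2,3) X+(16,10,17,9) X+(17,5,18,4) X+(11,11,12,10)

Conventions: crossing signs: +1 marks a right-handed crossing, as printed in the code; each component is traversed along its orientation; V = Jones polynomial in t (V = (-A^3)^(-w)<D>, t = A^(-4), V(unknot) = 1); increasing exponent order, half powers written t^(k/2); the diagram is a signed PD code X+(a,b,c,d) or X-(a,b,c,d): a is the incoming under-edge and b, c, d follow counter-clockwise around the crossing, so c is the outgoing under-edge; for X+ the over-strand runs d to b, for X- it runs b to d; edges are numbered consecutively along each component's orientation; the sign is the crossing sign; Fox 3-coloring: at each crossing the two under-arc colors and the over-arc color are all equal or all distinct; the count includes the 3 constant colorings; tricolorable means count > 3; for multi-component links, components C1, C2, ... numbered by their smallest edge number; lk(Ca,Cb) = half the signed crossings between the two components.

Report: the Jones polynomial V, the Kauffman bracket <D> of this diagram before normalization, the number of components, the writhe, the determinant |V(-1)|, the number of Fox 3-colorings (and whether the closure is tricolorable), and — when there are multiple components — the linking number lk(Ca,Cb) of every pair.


V(t) = -t^(3/2) - 2t^(7/2) + t^(9/2) - t^(11/2) + t^(13/2)
bracket: -A^-5 + A^-1 - A^3 + 2A^7 + A^15, w = +7
2 components, writhe +7, over 9 crossings
lk(C1,C2) = +1
det 6, colorings 9 of 3^9 — tricolorable
observation: w = +7 (over 9 crossings) is diagram-only; (-A^3)^(-7) removes it from V


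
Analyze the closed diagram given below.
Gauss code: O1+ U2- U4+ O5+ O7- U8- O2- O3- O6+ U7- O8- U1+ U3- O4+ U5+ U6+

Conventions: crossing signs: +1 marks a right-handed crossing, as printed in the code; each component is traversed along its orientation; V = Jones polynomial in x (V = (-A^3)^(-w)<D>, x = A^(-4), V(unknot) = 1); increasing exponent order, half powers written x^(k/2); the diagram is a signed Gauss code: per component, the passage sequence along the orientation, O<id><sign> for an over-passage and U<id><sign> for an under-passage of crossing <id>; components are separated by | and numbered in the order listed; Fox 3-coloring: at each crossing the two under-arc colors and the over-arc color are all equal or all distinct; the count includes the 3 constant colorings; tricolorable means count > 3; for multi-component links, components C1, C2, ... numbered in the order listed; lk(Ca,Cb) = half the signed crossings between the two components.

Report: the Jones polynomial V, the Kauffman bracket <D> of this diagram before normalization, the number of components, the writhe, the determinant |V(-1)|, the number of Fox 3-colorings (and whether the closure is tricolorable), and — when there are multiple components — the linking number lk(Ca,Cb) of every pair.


Jones polynomial: V(x) = -x^-3 + x^-2 - x^-1 + 3 - x + x^2 - x^3
<D> = -A^-12 + A^-8 - A^-4 + 3 - A^4 + A^8 - A^12; writhe 0
components 1, writhe 0 (8 crossings)
3-colorings: 27 of 3^8, det 9 — tricolorable
note: the span of V is 6, forcing >= 6 crossings in any diagram


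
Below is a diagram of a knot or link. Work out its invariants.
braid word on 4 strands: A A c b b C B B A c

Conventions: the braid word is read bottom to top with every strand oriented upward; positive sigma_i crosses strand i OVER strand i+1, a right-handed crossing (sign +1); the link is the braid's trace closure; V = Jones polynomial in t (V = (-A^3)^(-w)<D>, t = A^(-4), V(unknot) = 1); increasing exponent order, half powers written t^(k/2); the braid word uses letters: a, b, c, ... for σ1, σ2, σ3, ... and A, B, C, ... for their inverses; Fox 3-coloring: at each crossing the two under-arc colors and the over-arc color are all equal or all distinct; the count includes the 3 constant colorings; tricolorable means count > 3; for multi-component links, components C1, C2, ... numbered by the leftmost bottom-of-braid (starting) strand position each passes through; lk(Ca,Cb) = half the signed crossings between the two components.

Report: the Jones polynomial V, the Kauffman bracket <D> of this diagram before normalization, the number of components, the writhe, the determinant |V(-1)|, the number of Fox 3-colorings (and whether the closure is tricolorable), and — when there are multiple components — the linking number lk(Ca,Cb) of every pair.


V(t) = t^(-11/2) - 2t^(-9/2) + 3t^(-7/2) - 4t^(-5/2) + 4t^(-3/2) - 5t^(-1/2) + 2t^(1/2) - 2t^(3/2) + t^(5/2)
bracket: A^-16 - 2A^-12 + 2A^-8 - 5A^-4 + 4 - 4A^4 + 3A^8 - 2A^12 + A^16, w = -2
2 components, writhe -2, over 10 crossings
lk(C1,C2) = 0
det 24, colorings 9 of 3^10 — tricolorable
observation: the 1 component pair carries total linking 0


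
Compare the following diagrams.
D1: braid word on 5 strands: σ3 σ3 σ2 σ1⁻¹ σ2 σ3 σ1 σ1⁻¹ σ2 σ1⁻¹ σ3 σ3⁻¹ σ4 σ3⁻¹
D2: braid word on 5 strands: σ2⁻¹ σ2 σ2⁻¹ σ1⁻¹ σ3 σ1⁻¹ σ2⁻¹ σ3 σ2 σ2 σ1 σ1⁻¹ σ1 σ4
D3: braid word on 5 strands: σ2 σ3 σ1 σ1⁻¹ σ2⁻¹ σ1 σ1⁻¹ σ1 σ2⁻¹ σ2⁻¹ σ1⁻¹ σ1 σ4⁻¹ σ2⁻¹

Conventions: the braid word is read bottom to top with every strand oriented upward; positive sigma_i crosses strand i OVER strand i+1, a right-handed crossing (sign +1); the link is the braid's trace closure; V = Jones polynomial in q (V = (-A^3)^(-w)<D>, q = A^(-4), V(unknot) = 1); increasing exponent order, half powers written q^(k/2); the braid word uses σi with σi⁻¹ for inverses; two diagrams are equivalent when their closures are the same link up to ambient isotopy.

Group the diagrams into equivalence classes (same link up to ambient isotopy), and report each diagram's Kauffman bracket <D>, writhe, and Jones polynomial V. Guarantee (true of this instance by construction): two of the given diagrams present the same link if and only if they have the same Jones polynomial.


grouping into links: {D1} | {D2} | {D3}
V(D1) = q^-1 - 1 + 2q - 2q^2 + 2q^3 - 2q^4 + q^5  (w +4, c 14, <D> = A^-8 - 2A^-4 + 2 - 2A^4 + 2A^8 - A^12 + A^16)
D2 (bracket A^-10 - A^-6 + A^-2 - 2A^2 + 2A^6 - A^10 + A^14; 14 crossings at w = +2): V = q^-2 - q^-1 + 2 - 2q + q^2 - q^3 + q^4
D3 (bracket A^-2 + A^6 - A^10; 14 crossings at w = -2): V = -q^-4 + q^-3 + q^-1
why: 3 values of V(q) split the 3 diagrams


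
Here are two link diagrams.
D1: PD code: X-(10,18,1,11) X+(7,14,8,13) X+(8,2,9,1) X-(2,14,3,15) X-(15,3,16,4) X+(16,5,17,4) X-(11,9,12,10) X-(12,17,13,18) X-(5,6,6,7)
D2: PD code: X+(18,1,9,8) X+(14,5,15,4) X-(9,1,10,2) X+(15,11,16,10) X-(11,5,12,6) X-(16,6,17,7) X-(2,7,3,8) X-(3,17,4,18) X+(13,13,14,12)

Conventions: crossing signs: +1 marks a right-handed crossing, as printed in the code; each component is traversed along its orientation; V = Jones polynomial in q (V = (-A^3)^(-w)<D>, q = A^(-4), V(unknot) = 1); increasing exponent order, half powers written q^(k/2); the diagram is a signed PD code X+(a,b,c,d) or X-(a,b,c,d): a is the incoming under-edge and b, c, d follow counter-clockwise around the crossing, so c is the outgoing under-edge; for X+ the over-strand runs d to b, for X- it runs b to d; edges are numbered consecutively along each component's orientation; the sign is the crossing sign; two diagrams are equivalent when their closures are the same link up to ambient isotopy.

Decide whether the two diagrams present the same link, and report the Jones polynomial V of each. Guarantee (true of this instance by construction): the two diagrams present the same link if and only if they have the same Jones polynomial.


equivalent: yes
V(D1) = -q^(-5/2) - q^(-1/2)  (w -3, c 9, <D> = A^-7 + A)
D2 (bracket A^-1 + A^7; 9 crossings at w = -1): V = -q^(-5/2) - q^(-1/2)
why: from 9 to 9 crossings by R-moves: one link, two diagrams


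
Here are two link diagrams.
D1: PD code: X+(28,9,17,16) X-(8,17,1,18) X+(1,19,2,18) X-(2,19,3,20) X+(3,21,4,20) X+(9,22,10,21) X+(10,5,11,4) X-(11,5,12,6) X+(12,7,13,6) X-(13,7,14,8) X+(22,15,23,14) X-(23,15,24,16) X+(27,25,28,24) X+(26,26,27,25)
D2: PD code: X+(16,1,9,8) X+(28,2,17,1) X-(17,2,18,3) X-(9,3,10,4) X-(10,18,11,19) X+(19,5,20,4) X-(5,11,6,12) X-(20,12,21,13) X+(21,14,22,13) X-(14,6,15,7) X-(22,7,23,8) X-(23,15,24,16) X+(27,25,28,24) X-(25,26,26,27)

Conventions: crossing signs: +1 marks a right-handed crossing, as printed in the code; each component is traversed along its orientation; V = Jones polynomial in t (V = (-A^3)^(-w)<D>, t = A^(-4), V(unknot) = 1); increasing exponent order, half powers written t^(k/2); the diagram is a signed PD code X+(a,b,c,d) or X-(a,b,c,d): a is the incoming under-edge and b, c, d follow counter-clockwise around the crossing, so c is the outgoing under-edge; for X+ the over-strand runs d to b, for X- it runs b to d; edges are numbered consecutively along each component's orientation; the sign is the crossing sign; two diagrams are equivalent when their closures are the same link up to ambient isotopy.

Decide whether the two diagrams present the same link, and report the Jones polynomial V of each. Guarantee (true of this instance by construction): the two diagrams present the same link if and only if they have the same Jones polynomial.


equivalent: no
D1 (bracket 1 + A^4 + A^8 + A^12; 14 crossings at w = +4): V = 1 + t + t^2 + t^3
D2 (bracket A^-8 + 2 + A^8; 14 crossings at w = -4): V = t^-5 + 2t^-3 + t^-1
key observation: 2 classes among 2 diagrams; unequal V(t) rules out equality


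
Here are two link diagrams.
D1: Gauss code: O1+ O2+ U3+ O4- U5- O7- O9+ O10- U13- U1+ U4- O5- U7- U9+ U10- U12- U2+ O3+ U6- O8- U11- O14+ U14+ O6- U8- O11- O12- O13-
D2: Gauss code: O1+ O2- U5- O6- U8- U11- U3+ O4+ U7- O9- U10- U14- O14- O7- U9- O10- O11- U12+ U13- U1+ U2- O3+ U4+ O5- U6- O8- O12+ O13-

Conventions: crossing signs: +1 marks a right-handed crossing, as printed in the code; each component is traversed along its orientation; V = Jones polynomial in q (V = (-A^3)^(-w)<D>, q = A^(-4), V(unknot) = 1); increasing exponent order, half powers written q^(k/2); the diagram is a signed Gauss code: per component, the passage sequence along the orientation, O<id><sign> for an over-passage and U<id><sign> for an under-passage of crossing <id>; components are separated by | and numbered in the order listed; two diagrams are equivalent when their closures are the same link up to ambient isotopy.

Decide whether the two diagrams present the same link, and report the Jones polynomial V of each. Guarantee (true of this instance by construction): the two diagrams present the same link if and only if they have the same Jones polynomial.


equivalent: yes
V(D1) = q^-8 - 2q^-7 + q^-6 - 2q^-5 + 2q^-4 + q^-2  (w -4, c 14, <D> = A^-4 + 2A^4 - 2A^8 + A^12 - 2A^16 + A^20)
V(D2) = q^-8 - 2q^-7 + q^-6 - 2q^-5 + 2q^-4 + q^-2  (w -6, c 14, <D> = A^-10 + 2A^-2 - 2A^2 + A^6 - 2A^10 + A^14)
why: one V(q) for all 2 diagrams — one class (guaranteed)


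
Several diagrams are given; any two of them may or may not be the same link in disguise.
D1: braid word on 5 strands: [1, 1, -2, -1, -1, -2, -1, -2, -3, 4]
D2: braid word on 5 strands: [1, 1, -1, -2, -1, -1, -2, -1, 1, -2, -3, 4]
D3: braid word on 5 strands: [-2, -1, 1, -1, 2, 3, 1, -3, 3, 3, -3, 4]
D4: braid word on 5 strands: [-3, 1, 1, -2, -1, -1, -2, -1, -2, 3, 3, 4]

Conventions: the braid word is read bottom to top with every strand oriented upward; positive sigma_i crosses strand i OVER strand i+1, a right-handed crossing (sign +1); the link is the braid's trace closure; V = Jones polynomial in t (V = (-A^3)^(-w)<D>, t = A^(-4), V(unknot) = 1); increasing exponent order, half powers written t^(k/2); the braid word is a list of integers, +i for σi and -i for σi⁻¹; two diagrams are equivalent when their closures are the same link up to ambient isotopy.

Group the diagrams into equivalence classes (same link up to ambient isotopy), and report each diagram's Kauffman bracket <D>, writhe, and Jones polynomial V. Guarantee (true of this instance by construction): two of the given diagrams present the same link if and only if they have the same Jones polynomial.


equivalence classes: {D1, D2, D4} | {D3}
D1 (bracket A^-8 - A^-4 + 2 - A^4 + A^8 - A^12; 10 crossings at w = -4): V = -t^-6 + t^-5 - t^-4 + 2t^-3 - t^-2 + t^-1
V(D2) = -t^-6 + t^-5 - t^-4 + 2t^-3 - t^-2 + t^-1  [12 crossings, <D> = A^-8 - A^-4 + 2 - A^4 + A^8 - A^12, w = -4]
D3 (bracket A^6; 12 crossings at w = +2): V = 1
V(D4) = -t^-6 + t^-5 - t^-4 + 2t^-3 - t^-2 + t^-1  [12 crossings, <D> = A^-2 - A^2 + 2A^6 - A^10 + A^14 - A^18, w = -2]
key observation: 2 classes among 4 diagrams; unequal V(t) rules out equality


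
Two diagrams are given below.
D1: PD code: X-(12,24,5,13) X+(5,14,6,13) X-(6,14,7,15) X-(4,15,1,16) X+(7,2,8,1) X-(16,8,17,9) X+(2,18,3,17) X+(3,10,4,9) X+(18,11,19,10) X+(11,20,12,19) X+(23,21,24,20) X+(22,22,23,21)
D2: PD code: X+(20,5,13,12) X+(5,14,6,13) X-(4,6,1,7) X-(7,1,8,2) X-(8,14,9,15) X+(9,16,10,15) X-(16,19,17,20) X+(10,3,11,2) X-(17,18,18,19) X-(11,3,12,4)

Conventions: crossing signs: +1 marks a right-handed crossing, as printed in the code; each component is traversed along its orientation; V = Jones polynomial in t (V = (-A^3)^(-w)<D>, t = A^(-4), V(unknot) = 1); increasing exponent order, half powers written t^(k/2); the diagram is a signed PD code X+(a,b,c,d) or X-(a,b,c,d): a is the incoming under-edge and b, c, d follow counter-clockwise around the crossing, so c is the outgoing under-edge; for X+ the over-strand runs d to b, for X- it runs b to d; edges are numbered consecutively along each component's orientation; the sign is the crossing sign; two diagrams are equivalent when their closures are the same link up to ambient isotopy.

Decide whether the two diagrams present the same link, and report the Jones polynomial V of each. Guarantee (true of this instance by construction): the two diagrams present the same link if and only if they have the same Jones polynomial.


same link: no
V(D1) = 1 + t + t^2 + t^3  [12 crossings, <D> = 1 + A^4 + A^8 + A^12, w = +4]
D2 (bracket A^-14 + 2A^-6 + A^2; 10 crossings at w = -2): V = t^-2 + 2 + t^2
note: 2 classes among 2 diagrams; unequal V(t) rules out equality


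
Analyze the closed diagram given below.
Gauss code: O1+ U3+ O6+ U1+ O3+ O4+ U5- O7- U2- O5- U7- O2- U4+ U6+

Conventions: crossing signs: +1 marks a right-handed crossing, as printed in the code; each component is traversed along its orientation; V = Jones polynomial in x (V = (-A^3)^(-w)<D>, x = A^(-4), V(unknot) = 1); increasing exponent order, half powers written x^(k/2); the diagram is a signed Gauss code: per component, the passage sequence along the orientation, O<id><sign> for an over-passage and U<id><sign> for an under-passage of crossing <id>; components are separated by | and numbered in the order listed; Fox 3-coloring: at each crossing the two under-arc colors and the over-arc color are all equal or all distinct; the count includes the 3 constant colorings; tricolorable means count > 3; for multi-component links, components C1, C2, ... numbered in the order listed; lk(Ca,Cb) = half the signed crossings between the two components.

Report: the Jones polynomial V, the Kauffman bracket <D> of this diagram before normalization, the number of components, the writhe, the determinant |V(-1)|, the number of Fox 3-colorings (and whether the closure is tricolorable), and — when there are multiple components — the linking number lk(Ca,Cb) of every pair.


Jones polynomial: V(x) = -x^-3 + x^-2 - x^-1 + 3 - x + x^2 - x^3
<D> = A^-9 - A^-5 + A^-1 - 3A^3 + A^7 - A^11 + A^15; writhe +1
components 1, writhe +1 (7 crossings)
3-colorings: 27 of 3^7, det 9 — tricolorable
note: palindromic: swapping x for 1/x fixes V


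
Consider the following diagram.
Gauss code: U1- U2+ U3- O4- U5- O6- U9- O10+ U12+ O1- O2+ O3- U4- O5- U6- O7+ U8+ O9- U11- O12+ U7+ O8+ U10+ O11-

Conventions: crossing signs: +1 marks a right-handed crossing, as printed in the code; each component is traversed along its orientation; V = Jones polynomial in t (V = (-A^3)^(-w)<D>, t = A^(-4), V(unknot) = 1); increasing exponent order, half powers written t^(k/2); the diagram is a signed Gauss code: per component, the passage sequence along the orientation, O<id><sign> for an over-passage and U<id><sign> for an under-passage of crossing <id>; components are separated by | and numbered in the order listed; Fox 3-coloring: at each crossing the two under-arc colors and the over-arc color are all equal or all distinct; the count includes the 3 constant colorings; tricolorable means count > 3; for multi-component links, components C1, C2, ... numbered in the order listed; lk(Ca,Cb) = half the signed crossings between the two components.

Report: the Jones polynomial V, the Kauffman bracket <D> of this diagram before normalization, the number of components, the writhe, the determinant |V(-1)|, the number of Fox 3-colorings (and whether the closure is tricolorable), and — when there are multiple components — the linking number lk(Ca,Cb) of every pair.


V(t) = t^-7 - 3t^-6 + 5t^-5 - 8t^-4 + 10t^-3 - 10t^-2 + 10t^-1 - 7 + 5t - 3t^2 + t^3
bracket: A^-18 - 3A^-14 + 5A^-10 - 7A^-6 + 10A^-2 - 10A^2 + 10A^6 - 8A^10 + 5A^14 - 3A^18 + A^22, w = -2
1 component, writhe -2, over 12 crossings
det 63, colorings 9 of 3^12 — tricolorable
observation: V spans 10 powers of t: at least 10 crossings in any diagram


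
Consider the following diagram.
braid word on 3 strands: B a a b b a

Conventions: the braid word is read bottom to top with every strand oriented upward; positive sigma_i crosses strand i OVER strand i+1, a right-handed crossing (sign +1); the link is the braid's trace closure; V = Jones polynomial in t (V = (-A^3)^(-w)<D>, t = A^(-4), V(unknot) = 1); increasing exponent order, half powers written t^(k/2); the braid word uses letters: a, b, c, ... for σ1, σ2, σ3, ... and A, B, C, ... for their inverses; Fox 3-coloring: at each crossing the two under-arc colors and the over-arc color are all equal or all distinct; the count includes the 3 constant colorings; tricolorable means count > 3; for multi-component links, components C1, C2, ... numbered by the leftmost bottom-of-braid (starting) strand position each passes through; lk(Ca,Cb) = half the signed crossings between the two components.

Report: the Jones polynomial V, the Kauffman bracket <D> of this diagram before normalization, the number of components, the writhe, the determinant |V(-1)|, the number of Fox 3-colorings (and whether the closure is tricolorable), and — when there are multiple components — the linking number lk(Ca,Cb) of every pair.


Jones polynomial: V(t) = t - t^2 + 2t^3 - t^4 + t^5 - t^6
<D> = -A^-12 + A^-8 - A^-4 + 2 - A^4 + A^8; writhe +4
components 1, writhe +4 (6 crossings)
3-colorings: 3 of 3^6, det 7 — not tricolorable
note: w = +4 (over 6 crossings) is diagram-only; (-A^3)^(-4) removes it from V


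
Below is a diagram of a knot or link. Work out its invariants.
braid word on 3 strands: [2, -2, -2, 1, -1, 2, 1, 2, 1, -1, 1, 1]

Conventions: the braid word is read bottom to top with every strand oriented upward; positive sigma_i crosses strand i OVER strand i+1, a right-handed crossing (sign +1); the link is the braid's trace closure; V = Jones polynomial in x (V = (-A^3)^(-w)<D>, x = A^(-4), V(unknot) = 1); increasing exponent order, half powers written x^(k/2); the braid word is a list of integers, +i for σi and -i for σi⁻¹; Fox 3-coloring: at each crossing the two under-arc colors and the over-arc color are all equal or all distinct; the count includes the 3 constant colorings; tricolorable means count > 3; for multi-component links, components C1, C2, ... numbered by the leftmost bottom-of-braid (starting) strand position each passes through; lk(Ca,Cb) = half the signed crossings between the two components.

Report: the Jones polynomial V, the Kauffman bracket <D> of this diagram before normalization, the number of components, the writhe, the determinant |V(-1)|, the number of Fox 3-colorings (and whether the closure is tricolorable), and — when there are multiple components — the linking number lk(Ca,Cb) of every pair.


Jones polynomial: V(x) = x + x^3 - x^4
<D> = -A^-4 + 1 + A^8; writhe +4
components 1, writhe +4 (12 crossings)
3-colorings: 9 of 3^12, det 3 — tricolorable
note: det 3 = |V(-1)|; divisible by 3, so tricolorable
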